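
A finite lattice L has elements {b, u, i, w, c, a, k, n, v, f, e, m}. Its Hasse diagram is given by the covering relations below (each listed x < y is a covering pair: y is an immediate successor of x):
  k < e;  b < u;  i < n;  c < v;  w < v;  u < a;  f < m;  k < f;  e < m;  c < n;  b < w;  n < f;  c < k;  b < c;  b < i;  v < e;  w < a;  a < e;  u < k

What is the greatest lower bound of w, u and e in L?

Common lower bounds of {w, u, e}: b.
The greatest among these is b.

b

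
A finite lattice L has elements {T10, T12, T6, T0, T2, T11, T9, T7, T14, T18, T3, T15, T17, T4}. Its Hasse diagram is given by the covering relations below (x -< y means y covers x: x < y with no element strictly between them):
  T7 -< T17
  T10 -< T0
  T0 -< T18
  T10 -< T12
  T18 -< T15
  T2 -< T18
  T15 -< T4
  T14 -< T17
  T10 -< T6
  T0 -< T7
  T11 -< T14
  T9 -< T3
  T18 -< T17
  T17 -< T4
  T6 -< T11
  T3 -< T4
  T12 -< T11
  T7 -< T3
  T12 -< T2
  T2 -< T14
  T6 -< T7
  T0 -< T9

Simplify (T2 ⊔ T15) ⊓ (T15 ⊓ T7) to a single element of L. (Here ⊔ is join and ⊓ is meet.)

T0

T2 ∨ T15 = T15
T15 ∧ T7 = T0
T15 ∧ T0 = T0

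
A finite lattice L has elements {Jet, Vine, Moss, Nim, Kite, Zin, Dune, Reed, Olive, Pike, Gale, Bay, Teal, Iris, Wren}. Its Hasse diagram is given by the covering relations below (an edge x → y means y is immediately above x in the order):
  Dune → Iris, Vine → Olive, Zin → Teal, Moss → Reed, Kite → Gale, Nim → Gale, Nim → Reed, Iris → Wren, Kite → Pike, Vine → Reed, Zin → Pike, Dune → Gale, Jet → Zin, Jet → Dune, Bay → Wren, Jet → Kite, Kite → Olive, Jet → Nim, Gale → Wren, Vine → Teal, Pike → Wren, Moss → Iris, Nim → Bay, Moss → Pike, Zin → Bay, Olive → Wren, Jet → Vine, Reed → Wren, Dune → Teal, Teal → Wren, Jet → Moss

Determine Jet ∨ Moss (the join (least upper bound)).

Common upper bounds of {Jet, Moss}: Iris, Moss, Pike, Reed, Wren.
The least among these is Moss.

Moss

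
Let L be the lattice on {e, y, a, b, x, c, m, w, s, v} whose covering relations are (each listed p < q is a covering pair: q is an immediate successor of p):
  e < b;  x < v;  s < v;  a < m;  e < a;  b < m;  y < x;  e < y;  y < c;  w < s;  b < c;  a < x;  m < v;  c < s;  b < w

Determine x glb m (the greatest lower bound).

Common lower bounds of {x, m}: a, e.
The greatest among these is a.

a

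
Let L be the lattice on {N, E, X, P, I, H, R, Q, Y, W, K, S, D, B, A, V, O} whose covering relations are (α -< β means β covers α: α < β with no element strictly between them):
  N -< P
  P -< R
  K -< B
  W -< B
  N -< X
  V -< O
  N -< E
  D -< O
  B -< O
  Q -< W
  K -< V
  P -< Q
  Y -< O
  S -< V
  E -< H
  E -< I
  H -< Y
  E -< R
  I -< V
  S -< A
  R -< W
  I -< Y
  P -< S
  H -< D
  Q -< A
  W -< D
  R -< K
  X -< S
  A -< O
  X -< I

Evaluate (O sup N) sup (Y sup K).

O

O ∨ N = O
Y ∨ K = O
O ∨ O = O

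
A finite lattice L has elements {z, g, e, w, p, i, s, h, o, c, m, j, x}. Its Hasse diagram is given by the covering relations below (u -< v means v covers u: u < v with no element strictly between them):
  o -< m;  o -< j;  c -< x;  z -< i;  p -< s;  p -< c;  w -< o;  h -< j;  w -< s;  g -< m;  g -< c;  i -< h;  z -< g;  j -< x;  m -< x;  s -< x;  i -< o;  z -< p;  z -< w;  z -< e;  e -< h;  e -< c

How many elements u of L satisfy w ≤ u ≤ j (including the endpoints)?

The interval [w, j] = {j, o, w}, which has 3 elements.

3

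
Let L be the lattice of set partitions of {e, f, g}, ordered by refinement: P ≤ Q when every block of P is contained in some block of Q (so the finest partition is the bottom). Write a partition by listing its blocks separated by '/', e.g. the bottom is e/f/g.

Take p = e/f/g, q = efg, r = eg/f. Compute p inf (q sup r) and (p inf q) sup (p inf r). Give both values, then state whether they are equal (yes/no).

q sup r = efg, so p inf (q sup r) = e/f/g inf efg = e/f/g.
p inf q = e/f/g and p inf r = e/f/g, so (p inf q) sup (p inf r) = e/f/g sup e/f/g = e/f/g.
Equal: yes.

e/f/g; e/f/g; yes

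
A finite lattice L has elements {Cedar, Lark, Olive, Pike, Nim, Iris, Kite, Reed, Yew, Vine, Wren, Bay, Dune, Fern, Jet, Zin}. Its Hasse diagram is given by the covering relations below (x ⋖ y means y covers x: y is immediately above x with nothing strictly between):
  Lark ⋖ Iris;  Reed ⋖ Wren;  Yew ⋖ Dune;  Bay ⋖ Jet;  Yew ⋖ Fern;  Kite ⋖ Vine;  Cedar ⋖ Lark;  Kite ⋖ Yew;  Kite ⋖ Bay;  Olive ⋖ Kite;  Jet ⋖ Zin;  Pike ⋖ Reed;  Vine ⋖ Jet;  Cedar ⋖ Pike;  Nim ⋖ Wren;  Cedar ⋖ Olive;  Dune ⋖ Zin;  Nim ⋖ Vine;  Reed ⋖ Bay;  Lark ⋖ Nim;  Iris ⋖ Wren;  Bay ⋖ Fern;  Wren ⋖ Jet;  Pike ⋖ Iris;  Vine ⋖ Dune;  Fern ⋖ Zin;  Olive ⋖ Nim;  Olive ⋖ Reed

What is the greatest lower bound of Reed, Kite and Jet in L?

Common lower bounds of {Reed, Kite, Jet}: Cedar, Olive.
The greatest among these is Olive.

Olive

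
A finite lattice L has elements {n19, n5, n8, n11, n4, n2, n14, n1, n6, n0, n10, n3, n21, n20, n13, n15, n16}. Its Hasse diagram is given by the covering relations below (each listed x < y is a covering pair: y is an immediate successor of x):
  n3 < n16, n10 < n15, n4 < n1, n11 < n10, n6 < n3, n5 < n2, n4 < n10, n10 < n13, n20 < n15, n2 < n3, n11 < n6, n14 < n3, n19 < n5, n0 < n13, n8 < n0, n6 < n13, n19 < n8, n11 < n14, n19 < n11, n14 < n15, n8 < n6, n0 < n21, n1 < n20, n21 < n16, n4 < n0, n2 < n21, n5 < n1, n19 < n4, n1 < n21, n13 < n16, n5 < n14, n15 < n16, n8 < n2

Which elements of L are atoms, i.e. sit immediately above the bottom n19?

n11, n4, n5, n8

The atoms are exactly the elements that cover n19: n11, n4, n5, n8.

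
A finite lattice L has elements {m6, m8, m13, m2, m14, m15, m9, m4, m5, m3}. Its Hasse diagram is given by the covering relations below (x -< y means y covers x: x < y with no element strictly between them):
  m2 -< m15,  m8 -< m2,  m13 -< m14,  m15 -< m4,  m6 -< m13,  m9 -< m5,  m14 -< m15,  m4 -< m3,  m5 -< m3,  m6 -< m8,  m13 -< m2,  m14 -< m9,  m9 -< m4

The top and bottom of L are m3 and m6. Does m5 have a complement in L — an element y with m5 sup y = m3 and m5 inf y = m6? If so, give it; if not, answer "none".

m8

Need y with m5 ∨ y = m3 and m5 ∧ y = m6.
Checking each element gives: m8.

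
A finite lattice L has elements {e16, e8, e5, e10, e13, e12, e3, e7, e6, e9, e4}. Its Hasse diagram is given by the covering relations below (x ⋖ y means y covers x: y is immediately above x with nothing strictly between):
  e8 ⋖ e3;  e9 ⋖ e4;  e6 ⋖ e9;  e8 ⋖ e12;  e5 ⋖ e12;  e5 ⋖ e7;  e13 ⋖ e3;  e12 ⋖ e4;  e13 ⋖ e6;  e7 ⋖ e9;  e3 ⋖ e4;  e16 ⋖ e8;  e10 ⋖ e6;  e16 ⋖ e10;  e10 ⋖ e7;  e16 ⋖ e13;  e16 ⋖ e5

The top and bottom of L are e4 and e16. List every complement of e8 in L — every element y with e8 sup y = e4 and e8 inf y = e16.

e10, e6, e7, e9

Need y with e8 ∨ y = e4 and e8 ∧ y = e16.
Checking each element gives: e10, e6, e7, e9.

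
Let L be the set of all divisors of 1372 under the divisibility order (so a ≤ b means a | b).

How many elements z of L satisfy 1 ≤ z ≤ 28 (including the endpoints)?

6

The interval [1, 28] = {1, 14, 2, 28, 4, 7}, which has 6 elements.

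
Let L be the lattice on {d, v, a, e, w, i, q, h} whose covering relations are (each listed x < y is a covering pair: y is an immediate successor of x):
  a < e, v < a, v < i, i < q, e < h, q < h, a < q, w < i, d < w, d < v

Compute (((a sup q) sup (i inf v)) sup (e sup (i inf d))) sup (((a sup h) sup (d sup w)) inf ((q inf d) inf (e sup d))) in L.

a ∨ q = q
i ∧ v = v
q ∨ v = q
i ∧ d = d
e ∨ d = e
q ∨ e = h
a ∨ h = h
d ∨ w = w
h ∨ w = h
q ∧ d = d
e ∨ d = e
d ∧ e = d
h ∧ d = d
h ∨ d = h

h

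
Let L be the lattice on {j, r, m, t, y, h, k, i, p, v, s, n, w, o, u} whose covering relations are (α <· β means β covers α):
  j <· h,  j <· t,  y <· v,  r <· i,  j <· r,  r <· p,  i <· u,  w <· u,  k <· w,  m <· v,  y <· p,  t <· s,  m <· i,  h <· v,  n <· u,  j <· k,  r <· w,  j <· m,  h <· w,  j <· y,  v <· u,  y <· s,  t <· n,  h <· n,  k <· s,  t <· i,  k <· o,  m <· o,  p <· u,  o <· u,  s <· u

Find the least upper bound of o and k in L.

Common upper bounds of {o, k}: o, u.
The least among these is o.

o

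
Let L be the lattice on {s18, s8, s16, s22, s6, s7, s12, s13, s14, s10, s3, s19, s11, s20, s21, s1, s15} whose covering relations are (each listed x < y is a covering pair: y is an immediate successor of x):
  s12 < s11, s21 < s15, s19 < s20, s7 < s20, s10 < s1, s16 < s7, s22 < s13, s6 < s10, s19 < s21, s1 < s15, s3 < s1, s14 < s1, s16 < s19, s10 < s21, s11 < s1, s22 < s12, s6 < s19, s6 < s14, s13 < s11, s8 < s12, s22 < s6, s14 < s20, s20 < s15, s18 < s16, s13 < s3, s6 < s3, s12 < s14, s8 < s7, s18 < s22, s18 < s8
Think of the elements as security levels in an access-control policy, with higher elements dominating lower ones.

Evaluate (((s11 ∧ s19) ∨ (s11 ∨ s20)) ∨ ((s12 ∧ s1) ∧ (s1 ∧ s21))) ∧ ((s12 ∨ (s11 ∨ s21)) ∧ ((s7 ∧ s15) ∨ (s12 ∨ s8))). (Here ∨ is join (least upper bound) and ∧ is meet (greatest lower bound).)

s11 ∧ s19 = s22
s11 ∨ s20 = s15
s22 ∨ s15 = s15
s12 ∧ s1 = s12
s1 ∧ s21 = s10
s12 ∧ s10 = s22
s15 ∨ s22 = s15
s11 ∨ s21 = s15
s12 ∨ s15 = s15
s7 ∧ s15 = s7
s12 ∨ s8 = s12
s7 ∨ s12 = s20
s15 ∧ s20 = s20
s15 ∧ s20 = s20

s20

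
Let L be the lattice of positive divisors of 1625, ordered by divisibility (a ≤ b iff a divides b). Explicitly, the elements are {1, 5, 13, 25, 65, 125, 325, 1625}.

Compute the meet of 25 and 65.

5

In the divisibility order, the meet is the greatest common divisor: gcd(25, 65) = 5.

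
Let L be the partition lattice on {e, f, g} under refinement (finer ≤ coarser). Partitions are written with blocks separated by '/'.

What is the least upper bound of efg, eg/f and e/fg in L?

The join of efg, eg/f, e/fg merges any blocks that overlap across the partitions, giving efg.

efg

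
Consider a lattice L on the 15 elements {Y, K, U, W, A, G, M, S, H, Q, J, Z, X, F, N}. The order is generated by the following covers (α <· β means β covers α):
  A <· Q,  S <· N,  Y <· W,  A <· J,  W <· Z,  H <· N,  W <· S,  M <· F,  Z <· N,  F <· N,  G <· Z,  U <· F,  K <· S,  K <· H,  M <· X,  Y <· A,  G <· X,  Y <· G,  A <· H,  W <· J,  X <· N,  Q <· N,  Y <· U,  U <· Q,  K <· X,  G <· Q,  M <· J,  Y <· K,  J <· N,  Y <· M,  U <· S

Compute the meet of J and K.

Common lower bounds of {J, K}: Y.
The greatest among these is Y.

Y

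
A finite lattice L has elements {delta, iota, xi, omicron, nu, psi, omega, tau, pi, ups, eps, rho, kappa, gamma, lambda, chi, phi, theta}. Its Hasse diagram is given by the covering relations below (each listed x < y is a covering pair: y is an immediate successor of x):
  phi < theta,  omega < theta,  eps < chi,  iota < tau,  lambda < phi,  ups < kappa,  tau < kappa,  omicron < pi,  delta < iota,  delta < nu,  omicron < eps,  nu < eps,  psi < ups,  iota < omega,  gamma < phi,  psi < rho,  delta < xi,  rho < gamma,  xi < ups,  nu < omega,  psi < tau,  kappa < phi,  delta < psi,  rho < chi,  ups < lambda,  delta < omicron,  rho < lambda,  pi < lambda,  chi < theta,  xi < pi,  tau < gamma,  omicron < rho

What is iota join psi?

tau

Common upper bounds of {iota, psi}: gamma, kappa, phi, tau, theta.
The least among these is tau.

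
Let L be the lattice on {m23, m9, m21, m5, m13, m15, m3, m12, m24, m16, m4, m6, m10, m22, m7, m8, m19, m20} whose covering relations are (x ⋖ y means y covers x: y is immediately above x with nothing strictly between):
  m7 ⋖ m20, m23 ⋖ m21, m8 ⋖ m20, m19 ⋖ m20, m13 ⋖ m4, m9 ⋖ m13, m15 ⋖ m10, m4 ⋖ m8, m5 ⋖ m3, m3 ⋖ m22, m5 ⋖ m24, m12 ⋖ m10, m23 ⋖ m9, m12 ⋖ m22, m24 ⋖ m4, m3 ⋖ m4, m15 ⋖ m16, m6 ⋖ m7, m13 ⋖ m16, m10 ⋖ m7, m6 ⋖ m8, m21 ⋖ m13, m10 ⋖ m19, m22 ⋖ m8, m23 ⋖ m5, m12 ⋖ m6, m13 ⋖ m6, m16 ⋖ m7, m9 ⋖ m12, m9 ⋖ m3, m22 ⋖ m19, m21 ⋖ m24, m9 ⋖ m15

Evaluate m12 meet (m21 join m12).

m12

m21 ∨ m12 = m6
m12 ∧ m6 = m12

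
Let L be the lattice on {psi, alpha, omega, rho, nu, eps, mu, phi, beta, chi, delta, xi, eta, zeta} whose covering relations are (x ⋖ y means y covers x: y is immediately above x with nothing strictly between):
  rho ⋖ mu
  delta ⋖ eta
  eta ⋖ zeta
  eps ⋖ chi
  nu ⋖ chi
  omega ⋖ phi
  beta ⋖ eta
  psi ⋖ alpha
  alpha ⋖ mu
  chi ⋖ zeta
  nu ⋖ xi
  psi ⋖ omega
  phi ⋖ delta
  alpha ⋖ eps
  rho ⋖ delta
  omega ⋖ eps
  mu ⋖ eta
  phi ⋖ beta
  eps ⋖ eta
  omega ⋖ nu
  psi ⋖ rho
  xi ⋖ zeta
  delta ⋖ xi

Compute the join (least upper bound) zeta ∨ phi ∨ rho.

Common upper bounds of {zeta, phi, rho}: zeta.
The least among these is zeta.

zeta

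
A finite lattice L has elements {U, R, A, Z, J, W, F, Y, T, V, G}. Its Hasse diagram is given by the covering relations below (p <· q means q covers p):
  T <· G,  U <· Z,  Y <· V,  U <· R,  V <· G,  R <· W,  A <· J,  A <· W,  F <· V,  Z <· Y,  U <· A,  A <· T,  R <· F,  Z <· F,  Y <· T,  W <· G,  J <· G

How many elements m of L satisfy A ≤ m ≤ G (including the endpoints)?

5

The interval [A, G] = {A, G, J, T, W}, which has 5 elements.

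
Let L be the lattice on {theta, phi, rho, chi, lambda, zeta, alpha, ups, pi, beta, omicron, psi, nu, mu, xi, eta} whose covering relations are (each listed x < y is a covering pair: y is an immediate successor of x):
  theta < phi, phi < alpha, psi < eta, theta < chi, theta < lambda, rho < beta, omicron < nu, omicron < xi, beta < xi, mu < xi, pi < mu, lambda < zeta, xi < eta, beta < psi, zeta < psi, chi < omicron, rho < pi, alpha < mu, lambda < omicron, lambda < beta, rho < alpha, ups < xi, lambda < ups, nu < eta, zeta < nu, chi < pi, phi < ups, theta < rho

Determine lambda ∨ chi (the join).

omicron

Common upper bounds of {lambda, chi}: eta, nu, omicron, xi.
The least among these is omicron.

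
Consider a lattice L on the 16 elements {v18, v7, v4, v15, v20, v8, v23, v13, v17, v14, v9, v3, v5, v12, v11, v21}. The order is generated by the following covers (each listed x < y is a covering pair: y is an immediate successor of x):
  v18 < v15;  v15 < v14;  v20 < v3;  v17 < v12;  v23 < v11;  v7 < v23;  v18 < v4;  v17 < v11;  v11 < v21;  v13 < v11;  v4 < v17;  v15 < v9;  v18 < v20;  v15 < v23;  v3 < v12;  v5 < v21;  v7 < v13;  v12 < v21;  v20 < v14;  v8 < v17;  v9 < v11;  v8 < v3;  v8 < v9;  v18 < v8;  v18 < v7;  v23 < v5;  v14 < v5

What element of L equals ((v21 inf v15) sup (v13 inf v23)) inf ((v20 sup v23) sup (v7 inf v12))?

v23

v21 ∧ v15 = v15
v13 ∧ v23 = v7
v15 ∨ v7 = v23
v20 ∨ v23 = v5
v7 ∧ v12 = v18
v5 ∨ v18 = v5
v23 ∧ v5 = v23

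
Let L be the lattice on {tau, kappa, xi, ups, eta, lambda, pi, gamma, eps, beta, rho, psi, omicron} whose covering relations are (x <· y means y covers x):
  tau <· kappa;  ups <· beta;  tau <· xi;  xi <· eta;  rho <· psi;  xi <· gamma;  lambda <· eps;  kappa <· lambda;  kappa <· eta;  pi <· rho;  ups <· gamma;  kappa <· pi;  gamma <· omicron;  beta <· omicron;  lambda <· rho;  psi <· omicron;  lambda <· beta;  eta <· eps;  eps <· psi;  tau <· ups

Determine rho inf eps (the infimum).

lambda

Common lower bounds of {rho, eps}: kappa, lambda, tau.
The greatest among these is lambda.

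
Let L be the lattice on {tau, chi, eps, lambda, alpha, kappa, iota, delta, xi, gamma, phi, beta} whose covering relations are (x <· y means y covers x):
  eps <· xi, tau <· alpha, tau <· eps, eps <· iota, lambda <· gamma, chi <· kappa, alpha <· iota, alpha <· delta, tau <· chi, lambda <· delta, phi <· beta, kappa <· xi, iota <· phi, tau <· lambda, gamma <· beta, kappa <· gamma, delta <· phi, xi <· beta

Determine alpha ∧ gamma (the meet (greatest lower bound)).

Common lower bounds of {alpha, gamma}: tau.
The greatest among these is tau.

tau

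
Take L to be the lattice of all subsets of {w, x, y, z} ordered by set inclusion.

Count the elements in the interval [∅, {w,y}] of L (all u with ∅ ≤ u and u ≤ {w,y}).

4

The interval [∅, {w,y}] = {{w,y}, {w}, {y}, ∅}, which has 4 elements.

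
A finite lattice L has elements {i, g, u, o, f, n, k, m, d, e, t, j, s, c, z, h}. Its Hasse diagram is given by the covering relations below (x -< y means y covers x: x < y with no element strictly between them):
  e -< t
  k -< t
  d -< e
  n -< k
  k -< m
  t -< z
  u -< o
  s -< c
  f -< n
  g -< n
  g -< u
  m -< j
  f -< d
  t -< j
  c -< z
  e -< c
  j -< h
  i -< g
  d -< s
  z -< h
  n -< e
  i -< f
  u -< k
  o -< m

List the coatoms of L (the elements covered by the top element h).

j, z

The coatoms are exactly the elements covered by h: j, z.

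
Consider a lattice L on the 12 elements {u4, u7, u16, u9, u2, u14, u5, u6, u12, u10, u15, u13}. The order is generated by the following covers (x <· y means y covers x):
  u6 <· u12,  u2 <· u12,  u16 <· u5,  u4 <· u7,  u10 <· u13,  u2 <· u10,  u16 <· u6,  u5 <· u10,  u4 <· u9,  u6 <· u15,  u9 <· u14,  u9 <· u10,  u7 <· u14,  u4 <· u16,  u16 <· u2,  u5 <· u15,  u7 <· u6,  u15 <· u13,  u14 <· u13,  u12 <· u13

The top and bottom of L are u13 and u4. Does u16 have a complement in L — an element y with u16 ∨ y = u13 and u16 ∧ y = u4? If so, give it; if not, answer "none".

Need y with u16 ∨ y = u13 and u16 ∧ y = u4.
Checking each element gives: u14.

u14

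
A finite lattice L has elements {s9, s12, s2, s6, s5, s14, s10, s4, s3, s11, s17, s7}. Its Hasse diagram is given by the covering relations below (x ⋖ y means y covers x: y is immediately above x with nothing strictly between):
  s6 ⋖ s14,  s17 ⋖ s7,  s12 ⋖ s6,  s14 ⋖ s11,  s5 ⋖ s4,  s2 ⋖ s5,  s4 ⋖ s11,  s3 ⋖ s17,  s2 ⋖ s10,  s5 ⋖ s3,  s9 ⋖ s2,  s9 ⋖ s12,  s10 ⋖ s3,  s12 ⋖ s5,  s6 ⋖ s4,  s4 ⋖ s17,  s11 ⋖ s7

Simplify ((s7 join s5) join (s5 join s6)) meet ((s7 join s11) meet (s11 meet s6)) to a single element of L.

s6

s7 ∨ s5 = s7
s5 ∨ s6 = s4
s7 ∨ s4 = s7
s7 ∨ s11 = s7
s11 ∧ s6 = s6
s7 ∧ s6 = s6
s7 ∧ s6 = s6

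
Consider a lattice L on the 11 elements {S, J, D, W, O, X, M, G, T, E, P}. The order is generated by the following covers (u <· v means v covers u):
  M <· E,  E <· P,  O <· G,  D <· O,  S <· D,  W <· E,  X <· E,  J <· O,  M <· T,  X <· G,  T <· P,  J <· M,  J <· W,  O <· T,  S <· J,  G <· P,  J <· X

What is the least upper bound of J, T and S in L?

Common upper bounds of {J, T, S}: P, T.
The least among these is T.

T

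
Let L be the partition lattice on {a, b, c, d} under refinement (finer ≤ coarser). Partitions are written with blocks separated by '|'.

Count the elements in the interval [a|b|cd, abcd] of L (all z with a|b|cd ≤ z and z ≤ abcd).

The interval [a|b|cd, abcd] = {abcd, ab|cd, acd|b, a|bcd, a|b|cd}, which has 5 elements.

5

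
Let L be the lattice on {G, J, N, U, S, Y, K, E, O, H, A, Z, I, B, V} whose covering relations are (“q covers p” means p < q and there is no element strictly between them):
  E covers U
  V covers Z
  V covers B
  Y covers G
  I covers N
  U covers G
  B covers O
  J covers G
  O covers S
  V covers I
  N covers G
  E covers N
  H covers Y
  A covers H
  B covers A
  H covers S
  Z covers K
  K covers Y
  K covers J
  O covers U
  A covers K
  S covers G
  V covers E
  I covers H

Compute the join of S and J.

A

Common upper bounds of {S, J}: A, B, V.
The least among these is A.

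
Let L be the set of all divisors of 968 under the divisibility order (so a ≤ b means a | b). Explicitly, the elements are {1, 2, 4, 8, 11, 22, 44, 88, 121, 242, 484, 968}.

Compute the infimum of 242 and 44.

22

In the divisibility order, the meet is the greatest common divisor: gcd(242, 44) = 22.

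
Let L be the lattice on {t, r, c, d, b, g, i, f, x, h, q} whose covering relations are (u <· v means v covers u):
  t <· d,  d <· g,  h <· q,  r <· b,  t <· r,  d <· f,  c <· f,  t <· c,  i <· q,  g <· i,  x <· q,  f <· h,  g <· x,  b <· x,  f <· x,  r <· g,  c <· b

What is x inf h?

Common lower bounds of {x, h}: c, d, f, t.
The greatest among these is f.

f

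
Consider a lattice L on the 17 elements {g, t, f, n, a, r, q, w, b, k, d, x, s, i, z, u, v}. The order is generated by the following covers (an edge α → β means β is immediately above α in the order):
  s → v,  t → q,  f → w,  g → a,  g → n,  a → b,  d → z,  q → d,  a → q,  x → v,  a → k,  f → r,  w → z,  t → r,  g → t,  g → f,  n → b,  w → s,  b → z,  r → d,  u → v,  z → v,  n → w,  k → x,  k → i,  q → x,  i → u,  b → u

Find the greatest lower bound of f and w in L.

Common lower bounds of {f, w}: f, g.
The greatest among these is f.

f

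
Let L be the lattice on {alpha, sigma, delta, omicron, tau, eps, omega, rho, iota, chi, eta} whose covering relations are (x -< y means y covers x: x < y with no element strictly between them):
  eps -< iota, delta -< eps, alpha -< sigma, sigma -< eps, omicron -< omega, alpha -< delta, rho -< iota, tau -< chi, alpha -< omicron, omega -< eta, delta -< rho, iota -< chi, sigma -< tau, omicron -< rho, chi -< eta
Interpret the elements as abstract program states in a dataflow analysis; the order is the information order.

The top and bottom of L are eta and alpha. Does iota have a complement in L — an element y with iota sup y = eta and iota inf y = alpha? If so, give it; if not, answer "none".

For every candidate y, either iota ∨ y ≠ eta or iota ∧ y ≠ alpha; no complement exists.

none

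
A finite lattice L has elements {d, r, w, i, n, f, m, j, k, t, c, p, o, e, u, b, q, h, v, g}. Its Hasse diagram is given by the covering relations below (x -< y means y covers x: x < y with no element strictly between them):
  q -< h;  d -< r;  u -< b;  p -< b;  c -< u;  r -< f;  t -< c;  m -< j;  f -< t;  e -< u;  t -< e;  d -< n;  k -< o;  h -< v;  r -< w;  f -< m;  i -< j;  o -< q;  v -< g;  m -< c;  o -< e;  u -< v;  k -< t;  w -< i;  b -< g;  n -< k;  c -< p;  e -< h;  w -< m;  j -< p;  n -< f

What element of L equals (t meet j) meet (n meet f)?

n

t ∧ j = f
n ∧ f = n
f ∧ n = n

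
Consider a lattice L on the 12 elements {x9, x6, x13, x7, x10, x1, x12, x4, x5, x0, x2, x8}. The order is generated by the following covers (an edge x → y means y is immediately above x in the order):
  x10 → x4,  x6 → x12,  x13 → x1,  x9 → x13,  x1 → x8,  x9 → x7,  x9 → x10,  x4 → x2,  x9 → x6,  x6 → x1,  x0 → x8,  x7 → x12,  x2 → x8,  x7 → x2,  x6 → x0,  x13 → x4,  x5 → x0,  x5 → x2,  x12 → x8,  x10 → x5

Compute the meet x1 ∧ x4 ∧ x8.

x13

Common lower bounds of {x1, x4, x8}: x13, x9.
The greatest among these is x13.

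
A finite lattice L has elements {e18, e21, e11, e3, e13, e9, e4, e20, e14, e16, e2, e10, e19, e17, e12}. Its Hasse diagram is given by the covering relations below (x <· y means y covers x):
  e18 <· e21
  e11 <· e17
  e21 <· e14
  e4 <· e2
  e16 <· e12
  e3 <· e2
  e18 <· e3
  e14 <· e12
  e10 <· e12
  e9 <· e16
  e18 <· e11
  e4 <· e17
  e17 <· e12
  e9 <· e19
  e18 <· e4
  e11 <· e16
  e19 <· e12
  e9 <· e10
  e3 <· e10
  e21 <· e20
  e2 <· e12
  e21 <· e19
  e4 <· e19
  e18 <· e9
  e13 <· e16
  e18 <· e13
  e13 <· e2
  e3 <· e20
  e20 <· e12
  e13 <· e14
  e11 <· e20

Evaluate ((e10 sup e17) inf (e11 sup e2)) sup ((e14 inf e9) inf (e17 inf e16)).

e10 ∨ e17 = e12
e11 ∨ e2 = e12
e12 ∧ e12 = e12
e14 ∧ e9 = e18
e17 ∧ e16 = e11
e18 ∧ e11 = e18
e12 ∨ e18 = e12

e12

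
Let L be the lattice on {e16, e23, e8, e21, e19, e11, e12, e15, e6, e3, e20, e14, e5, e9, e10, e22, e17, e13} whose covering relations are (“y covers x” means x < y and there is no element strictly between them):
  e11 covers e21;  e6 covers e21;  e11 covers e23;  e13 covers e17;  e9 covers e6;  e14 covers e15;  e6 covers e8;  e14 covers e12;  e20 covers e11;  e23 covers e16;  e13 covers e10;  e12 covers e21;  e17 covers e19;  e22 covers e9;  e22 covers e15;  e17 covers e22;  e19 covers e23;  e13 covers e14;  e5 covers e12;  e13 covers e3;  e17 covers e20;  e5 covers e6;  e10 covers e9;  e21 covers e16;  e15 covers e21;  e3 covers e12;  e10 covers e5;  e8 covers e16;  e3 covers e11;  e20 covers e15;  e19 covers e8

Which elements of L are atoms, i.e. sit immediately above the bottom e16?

e21, e23, e8

The atoms are exactly the elements that cover e16: e21, e23, e8.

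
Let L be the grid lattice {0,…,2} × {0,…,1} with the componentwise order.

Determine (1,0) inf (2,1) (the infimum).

(1,0)

In a product of chains, the meet is componentwise min, giving (1,0).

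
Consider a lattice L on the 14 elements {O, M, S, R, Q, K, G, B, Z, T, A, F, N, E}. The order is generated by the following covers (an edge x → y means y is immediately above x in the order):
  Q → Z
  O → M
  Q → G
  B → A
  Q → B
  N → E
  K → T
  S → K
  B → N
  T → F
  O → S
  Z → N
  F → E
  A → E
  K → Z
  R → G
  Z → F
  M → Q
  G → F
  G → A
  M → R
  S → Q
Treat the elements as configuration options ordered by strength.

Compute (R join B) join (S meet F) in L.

R ∨ B = A
S ∧ F = S
A ∨ S = A

A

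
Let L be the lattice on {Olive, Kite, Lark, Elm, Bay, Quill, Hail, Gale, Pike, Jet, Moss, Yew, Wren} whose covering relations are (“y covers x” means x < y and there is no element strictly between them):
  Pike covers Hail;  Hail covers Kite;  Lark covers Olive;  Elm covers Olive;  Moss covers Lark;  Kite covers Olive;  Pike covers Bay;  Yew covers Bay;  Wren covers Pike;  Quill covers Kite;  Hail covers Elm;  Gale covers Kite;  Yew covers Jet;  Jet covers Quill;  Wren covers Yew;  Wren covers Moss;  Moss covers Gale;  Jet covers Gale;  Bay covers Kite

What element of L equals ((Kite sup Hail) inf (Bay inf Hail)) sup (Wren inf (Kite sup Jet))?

Kite ∨ Hail = Hail
Bay ∧ Hail = Kite
Hail ∧ Kite = Kite
Kite ∨ Jet = Jet
Wren ∧ Jet = Jet
Kite ∨ Jet = Jet

Jet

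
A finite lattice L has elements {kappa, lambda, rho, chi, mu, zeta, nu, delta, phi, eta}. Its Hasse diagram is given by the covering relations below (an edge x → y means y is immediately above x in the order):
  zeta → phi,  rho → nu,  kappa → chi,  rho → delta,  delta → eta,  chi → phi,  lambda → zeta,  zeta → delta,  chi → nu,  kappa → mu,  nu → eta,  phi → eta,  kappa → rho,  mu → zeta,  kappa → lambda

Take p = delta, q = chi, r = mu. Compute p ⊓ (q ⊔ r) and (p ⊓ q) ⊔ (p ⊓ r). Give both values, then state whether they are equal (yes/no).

q ⊔ r = phi, so p ⊓ (q ⊔ r) = delta ⊓ phi = zeta.
p ⊓ q = kappa and p ⊓ r = mu, so (p ⊓ q) ⊔ (p ⊓ r) = kappa ⊔ mu = mu.
Equal: no.

zeta; mu; no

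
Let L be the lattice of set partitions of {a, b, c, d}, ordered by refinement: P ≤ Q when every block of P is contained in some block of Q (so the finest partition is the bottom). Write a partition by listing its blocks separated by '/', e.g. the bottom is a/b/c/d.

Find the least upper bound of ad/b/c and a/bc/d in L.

The join of ad/b/c and a/bc/d merges any blocks that overlap across the partitions, giving ad/bc.

ad/bc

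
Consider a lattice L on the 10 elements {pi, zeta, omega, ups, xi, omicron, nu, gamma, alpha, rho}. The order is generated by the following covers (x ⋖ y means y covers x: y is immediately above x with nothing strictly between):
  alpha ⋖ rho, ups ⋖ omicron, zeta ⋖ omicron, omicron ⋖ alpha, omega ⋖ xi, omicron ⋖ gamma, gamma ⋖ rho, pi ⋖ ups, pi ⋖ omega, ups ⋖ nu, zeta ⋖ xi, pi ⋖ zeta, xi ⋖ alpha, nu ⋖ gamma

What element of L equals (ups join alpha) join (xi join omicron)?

ups ∨ alpha = alpha
xi ∨ omicron = alpha
alpha ∨ alpha = alpha

alpha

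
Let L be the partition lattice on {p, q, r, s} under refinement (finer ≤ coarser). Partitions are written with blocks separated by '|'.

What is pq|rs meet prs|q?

The meet (common refinement) of pq|rs and prs|q intersects blocks pairwise, giving p|q|rs.

p|q|rs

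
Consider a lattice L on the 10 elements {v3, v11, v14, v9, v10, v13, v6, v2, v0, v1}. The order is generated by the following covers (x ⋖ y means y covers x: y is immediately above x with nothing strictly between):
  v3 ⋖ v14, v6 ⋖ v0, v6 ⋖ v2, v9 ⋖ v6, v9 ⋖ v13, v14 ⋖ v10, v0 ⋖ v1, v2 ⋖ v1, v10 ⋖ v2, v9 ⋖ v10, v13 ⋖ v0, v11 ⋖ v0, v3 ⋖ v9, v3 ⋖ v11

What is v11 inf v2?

v3

Common lower bounds of {v11, v2}: v3.
The greatest among these is v3.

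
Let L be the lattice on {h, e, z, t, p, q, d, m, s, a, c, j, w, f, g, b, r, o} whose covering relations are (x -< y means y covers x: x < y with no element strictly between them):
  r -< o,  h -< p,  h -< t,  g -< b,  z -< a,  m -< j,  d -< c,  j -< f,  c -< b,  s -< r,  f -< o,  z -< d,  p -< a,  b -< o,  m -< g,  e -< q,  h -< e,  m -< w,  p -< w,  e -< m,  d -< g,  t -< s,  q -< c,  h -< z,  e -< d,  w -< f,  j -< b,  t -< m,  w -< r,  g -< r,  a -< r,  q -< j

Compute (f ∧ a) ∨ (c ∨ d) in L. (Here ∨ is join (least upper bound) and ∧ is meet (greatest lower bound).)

o

f ∧ a = p
c ∨ d = c
p ∨ c = o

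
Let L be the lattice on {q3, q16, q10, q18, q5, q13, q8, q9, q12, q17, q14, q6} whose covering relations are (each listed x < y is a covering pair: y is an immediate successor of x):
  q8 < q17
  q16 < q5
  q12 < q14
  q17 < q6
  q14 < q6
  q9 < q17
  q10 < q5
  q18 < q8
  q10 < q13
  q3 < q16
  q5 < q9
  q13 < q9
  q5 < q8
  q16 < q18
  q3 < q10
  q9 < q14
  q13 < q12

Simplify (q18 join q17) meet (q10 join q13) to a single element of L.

q13

q18 ∨ q17 = q17
q10 ∨ q13 = q13
q17 ∧ q13 = q13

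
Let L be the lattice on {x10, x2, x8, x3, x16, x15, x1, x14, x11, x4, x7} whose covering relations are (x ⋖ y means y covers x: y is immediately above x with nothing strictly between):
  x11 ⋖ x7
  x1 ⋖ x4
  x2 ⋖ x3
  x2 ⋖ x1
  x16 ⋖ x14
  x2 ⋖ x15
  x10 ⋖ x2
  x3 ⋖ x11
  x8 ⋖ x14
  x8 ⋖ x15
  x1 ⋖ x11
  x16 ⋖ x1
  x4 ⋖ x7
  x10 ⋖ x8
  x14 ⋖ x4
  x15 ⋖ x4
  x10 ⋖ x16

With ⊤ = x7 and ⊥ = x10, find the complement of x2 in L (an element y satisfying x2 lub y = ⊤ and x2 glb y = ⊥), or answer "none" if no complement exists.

none

For every candidate y, either x2 ∨ y ≠ x7 or x2 ∧ y ≠ x10; no complement exists.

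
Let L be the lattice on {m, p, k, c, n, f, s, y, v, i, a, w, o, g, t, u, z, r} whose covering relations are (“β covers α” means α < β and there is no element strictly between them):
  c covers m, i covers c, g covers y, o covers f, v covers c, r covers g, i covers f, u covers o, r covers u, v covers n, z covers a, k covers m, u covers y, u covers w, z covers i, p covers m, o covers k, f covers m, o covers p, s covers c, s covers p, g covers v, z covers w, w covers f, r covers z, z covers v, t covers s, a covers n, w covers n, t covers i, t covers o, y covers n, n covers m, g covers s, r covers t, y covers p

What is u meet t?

Common lower bounds of {u, t}: f, k, m, o, p.
The greatest among these is o.

o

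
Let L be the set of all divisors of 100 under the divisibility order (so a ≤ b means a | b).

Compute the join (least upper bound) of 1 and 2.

2

In the divisibility order, the join is the least common multiple: lcm(1, 2) = 2.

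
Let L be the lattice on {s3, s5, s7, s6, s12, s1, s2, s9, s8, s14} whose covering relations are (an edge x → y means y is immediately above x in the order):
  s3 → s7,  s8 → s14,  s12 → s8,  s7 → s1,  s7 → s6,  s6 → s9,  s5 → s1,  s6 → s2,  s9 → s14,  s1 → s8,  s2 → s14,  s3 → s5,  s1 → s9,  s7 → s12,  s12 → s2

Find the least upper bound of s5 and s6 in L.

Common upper bounds of {s5, s6}: s14, s9.
The least among these is s9.

s9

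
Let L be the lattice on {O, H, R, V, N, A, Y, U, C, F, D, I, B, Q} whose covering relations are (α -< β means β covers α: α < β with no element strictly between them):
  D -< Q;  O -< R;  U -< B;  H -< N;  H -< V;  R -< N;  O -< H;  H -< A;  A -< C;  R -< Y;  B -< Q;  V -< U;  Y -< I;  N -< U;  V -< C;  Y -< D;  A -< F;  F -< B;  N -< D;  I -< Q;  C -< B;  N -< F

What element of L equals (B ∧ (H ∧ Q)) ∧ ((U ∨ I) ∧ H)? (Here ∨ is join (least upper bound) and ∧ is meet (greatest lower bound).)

H

H ∧ Q = H
B ∧ H = H
U ∨ I = Q
Q ∧ H = H
H ∧ H = H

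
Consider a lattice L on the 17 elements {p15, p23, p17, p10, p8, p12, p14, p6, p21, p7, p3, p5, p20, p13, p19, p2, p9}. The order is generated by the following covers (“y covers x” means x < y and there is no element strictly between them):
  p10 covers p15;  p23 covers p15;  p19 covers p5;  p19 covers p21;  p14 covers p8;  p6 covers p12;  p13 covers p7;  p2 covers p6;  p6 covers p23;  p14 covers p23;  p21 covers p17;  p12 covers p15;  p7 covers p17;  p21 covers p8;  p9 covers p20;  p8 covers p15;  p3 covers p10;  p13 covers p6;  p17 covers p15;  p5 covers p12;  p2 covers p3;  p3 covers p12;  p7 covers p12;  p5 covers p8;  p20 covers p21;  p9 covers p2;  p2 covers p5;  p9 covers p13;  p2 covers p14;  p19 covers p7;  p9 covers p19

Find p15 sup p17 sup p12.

Common upper bounds of {p15, p17, p12}: p13, p19, p7, p9.
The least among these is p7.

p7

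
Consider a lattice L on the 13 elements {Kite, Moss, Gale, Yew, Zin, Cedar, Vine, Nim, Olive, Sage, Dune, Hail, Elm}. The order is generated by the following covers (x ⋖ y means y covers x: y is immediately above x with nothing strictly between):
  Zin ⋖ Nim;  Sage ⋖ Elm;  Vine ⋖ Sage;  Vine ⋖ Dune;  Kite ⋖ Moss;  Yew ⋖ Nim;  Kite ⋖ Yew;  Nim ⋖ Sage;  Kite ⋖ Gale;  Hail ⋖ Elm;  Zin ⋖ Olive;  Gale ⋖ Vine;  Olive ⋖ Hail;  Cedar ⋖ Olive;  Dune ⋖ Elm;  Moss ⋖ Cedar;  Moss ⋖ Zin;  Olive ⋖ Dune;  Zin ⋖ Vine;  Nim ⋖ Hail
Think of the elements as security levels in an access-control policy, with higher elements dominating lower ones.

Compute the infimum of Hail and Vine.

Zin

Common lower bounds of {Hail, Vine}: Kite, Moss, Zin.
The greatest among these is Zin.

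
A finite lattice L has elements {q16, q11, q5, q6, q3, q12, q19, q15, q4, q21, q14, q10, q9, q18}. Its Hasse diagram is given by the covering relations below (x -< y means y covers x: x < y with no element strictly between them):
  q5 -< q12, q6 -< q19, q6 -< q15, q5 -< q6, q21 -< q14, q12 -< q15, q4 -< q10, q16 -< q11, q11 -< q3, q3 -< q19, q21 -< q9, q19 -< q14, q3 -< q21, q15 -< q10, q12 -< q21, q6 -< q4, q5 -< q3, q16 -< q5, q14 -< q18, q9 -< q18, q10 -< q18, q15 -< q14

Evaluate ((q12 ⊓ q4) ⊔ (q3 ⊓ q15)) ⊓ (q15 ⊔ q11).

q12 ∧ q4 = q5
q3 ∧ q15 = q5
q5 ∨ q5 = q5
q15 ∨ q11 = q14
q5 ∧ q14 = q5

q5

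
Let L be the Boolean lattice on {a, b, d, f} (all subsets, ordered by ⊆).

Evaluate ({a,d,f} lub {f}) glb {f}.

{a,d,f} ∨ {f} = {a,d,f}
{a,d,f} ∧ {f} = {f}

{f}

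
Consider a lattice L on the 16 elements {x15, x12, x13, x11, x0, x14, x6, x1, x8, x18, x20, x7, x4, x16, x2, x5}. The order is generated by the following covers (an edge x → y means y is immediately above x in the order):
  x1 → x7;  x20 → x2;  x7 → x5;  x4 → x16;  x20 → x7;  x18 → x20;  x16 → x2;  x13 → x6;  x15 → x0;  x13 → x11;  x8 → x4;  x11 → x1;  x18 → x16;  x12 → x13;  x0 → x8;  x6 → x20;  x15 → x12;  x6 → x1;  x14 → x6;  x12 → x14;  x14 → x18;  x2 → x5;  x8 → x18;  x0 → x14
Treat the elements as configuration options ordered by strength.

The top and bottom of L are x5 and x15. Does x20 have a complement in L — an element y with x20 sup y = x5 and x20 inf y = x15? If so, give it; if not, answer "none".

none

For every candidate y, either x20 ∨ y ≠ x5 or x20 ∧ y ≠ x15; no complement exists.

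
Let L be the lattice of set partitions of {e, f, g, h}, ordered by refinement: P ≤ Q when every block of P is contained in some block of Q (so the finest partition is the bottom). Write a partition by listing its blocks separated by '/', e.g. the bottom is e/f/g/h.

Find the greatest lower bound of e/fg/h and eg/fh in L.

e/f/g/h

Common lower bounds of {e/fg/h, eg/fh}: e/f/g/h.
The greatest among these is e/f/g/h.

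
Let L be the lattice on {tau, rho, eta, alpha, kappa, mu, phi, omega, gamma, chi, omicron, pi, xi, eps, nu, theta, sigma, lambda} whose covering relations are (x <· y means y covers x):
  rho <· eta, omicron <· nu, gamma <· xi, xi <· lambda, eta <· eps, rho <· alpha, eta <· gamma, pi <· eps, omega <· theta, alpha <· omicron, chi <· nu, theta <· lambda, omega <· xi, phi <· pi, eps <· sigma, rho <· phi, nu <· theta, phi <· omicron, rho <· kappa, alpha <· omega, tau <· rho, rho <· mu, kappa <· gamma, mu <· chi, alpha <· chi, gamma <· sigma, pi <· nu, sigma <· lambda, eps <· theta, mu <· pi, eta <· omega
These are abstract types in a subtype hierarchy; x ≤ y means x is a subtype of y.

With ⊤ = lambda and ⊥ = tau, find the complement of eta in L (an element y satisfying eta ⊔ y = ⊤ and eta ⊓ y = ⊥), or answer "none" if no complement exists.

none

For every candidate y, either eta ∨ y ≠ lambda or eta ∧ y ≠ tau; no complement exists.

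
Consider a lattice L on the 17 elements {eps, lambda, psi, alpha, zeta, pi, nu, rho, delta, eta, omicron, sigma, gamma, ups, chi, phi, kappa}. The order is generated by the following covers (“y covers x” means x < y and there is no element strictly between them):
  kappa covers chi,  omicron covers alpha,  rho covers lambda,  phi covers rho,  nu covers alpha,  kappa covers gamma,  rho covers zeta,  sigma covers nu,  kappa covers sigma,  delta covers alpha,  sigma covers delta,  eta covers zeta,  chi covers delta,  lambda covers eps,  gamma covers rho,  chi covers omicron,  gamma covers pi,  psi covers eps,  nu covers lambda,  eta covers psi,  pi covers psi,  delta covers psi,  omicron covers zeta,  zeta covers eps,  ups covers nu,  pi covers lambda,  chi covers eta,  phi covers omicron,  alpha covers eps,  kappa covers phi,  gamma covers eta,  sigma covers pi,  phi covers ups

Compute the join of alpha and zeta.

Common upper bounds of {alpha, zeta}: chi, kappa, omicron, phi.
The least among these is omicron.

omicron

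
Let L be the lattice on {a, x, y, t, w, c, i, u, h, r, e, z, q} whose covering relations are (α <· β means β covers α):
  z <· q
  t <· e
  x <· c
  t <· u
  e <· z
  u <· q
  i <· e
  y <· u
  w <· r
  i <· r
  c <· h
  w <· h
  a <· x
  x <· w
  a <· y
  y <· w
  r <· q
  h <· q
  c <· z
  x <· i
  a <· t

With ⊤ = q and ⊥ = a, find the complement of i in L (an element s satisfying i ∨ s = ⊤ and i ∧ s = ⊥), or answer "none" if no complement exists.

u

Need s with i ∨ s = q and i ∧ s = a.
Checking each element gives: u.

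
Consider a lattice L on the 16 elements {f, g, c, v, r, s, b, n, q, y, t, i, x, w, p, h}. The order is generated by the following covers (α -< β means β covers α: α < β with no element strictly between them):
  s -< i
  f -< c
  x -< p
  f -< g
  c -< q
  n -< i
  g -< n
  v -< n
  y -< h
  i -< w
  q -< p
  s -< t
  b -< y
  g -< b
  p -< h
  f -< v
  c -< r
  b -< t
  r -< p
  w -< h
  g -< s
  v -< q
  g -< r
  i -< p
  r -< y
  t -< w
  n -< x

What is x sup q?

Common upper bounds of {x, q}: h, p.
The least among these is p.

p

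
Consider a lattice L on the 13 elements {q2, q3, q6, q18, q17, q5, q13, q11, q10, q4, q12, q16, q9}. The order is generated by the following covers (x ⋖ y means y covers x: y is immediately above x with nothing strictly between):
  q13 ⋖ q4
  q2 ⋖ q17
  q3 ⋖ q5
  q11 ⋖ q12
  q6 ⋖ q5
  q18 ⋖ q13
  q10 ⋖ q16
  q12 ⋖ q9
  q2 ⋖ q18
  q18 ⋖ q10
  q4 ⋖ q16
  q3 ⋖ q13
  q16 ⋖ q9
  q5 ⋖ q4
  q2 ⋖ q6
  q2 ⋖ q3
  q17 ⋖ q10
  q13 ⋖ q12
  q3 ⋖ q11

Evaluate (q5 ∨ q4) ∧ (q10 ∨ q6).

q5 ∨ q4 = q4
q10 ∨ q6 = q16
q4 ∧ q16 = q4

q4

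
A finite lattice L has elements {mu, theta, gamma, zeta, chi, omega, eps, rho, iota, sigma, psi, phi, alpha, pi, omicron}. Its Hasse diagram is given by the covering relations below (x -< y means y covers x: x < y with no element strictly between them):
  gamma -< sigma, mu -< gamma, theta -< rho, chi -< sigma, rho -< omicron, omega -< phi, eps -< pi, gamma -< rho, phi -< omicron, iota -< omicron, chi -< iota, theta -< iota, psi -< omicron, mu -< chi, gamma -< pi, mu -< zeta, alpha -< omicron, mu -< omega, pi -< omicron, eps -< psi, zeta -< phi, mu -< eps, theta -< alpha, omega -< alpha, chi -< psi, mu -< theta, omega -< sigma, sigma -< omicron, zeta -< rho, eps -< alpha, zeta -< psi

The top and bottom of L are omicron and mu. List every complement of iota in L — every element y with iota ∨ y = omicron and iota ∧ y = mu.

Need y with iota ∨ y = omicron and iota ∧ y = mu.
Checking each element gives: eps, gamma, omega, phi, pi, zeta.

eps, gamma, omega, phi, pi, zeta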